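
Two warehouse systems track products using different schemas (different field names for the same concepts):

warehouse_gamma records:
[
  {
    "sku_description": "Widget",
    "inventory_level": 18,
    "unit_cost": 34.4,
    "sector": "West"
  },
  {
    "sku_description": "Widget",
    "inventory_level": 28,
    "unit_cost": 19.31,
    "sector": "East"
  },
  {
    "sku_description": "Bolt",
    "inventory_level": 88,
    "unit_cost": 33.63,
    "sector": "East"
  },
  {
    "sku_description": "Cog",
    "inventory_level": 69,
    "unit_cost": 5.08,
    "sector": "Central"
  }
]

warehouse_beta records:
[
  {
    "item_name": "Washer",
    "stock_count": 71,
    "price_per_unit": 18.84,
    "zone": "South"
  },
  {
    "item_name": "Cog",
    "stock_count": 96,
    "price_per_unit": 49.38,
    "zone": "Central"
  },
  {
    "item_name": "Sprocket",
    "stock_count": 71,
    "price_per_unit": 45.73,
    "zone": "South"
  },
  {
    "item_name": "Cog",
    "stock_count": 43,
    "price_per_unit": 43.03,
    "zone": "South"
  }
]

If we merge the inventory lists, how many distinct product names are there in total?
5

Schema mapping: "sku_description" (warehouse_gamma) = "item_name" (warehouse_beta) = product name

Products in warehouse_gamma: ['Bolt', 'Cog', 'Widget']
Products in warehouse_beta: ['Cog', 'Sprocket', 'Washer']

Union (unique products): ['Bolt', 'Cog', 'Sprocket', 'Washer', 'Widget']
Count: 5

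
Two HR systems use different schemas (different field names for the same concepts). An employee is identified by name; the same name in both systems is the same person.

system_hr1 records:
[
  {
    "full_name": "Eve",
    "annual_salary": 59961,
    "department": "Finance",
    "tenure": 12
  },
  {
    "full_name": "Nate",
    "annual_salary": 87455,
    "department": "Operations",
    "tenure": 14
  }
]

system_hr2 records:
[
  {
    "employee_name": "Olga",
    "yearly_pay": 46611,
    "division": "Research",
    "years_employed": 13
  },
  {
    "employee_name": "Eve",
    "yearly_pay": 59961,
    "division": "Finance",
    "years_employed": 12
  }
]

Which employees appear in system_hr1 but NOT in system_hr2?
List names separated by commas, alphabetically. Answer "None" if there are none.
Nate

Schema mapping: "full_name" (system_hr1) = "employee_name" (system_hr2) = employee name

Names in system_hr1: ['Eve', 'Nate']
Names in system_hr2: ['Eve', 'Olga']

In system_hr1 but not system_hr2: ['Nate']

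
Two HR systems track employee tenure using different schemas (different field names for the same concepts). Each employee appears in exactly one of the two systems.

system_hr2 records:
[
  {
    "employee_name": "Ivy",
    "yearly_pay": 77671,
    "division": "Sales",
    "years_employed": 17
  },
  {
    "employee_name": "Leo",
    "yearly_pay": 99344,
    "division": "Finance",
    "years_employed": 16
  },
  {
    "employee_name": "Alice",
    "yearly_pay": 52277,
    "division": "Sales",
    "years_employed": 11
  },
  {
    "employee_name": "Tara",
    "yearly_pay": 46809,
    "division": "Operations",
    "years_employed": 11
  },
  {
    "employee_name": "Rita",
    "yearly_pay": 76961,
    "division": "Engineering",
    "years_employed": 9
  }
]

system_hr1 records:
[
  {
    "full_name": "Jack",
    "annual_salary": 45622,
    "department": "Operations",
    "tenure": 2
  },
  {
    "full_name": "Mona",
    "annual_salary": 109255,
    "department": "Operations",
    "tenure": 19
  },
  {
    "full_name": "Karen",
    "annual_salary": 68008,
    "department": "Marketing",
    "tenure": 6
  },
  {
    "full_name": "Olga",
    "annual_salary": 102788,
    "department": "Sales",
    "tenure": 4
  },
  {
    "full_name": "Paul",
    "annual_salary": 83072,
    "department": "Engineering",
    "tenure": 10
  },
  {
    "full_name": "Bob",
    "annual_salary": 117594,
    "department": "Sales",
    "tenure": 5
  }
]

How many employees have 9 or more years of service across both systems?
7

Reconcile schemas: "years_employed" (system_hr2) = "tenure" (system_hr1) = years of service

From system_hr2: 5 employees with >= 9 years
From system_hr1: 2 employees with >= 9 years

Total: 5 + 2 = 7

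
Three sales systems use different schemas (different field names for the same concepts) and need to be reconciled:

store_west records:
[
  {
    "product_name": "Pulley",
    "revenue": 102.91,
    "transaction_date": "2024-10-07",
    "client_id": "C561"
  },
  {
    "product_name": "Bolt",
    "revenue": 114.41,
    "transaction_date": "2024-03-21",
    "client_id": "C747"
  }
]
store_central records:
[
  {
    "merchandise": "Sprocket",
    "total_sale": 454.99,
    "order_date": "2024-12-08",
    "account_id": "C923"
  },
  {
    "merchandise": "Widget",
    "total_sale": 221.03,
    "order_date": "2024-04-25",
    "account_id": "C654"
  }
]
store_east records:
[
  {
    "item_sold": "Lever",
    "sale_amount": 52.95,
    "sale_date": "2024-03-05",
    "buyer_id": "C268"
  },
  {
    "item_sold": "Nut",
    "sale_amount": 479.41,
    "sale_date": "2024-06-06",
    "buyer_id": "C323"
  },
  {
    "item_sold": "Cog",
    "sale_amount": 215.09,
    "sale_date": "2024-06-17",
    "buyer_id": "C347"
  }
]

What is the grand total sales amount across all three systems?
1640.79

Schema reconciliation - all amount fields map to sale amount:

store_west (revenue): 217.32
store_central (total_sale): 676.02
store_east (sale_amount): 747.45

Grand total: 1640.79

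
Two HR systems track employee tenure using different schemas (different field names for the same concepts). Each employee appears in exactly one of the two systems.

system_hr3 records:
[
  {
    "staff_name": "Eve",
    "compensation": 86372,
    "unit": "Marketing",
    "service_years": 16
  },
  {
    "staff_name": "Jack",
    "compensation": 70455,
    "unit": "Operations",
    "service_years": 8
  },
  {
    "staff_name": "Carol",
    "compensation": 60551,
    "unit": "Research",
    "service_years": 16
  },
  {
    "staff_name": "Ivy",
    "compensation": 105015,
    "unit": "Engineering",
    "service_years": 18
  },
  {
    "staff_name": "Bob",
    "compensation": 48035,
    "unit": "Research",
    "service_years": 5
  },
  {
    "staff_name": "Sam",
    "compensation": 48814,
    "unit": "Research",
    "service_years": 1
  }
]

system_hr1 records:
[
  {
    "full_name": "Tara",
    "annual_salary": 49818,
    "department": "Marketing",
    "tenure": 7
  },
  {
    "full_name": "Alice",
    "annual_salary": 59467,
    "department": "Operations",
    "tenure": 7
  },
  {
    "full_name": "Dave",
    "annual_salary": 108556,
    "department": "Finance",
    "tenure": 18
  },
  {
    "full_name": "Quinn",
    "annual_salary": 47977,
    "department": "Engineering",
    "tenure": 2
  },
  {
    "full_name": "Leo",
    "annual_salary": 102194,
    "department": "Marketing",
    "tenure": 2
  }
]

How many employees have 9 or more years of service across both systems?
4

Reconcile schemas: "service_years" (system_hr3) = "tenure" (system_hr1) = years of service

From system_hr3: 3 employees with >= 9 years
From system_hr1: 1 employees with >= 9 years

Total: 3 + 1 = 4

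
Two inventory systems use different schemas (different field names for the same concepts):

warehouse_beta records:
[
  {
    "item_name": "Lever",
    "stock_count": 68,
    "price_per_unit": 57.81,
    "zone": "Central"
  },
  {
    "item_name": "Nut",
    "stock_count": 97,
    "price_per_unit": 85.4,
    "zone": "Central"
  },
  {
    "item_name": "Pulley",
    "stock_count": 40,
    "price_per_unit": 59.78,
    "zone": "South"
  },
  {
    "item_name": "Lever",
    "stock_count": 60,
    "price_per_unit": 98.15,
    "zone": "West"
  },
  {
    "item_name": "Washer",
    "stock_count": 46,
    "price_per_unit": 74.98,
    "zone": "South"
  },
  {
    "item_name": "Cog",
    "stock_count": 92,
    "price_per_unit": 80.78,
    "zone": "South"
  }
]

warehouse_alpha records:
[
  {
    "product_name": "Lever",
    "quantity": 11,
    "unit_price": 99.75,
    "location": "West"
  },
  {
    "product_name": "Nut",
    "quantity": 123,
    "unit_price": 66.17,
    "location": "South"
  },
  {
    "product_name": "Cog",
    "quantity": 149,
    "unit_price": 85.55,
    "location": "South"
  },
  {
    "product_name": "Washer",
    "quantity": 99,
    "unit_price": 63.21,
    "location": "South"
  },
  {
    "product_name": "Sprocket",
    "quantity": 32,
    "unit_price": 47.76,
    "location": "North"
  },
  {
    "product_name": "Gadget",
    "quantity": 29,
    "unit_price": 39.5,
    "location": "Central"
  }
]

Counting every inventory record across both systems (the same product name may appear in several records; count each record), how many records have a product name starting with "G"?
1

Schema mapping: "item_name" (warehouse_beta) = "product_name" (warehouse_alpha) = product name

Records with product name starting with "G" in warehouse_beta: 0
Records with product name starting with "G" in warehouse_alpha: 1

Total: 0 + 1 = 1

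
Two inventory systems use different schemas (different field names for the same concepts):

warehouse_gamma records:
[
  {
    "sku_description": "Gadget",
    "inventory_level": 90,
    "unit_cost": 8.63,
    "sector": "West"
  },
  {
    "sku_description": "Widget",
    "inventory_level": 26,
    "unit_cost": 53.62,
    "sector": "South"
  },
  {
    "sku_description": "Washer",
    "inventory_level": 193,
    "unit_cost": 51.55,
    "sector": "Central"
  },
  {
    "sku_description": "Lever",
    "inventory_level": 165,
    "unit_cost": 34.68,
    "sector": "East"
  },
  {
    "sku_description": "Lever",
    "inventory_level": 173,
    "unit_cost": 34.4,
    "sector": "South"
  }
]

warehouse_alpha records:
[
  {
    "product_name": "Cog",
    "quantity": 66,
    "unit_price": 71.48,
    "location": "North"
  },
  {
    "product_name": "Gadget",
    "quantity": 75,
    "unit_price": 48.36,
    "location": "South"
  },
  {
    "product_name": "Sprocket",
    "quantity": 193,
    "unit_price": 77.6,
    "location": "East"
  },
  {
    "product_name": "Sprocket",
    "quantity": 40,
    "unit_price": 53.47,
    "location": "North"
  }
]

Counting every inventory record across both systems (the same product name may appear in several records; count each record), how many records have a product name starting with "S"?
2

Schema mapping: "sku_description" (warehouse_gamma) = "product_name" (warehouse_alpha) = product name

Records with product name starting with "S" in warehouse_gamma: 0
Records with product name starting with "S" in warehouse_alpha: 2

Total: 0 + 2 = 2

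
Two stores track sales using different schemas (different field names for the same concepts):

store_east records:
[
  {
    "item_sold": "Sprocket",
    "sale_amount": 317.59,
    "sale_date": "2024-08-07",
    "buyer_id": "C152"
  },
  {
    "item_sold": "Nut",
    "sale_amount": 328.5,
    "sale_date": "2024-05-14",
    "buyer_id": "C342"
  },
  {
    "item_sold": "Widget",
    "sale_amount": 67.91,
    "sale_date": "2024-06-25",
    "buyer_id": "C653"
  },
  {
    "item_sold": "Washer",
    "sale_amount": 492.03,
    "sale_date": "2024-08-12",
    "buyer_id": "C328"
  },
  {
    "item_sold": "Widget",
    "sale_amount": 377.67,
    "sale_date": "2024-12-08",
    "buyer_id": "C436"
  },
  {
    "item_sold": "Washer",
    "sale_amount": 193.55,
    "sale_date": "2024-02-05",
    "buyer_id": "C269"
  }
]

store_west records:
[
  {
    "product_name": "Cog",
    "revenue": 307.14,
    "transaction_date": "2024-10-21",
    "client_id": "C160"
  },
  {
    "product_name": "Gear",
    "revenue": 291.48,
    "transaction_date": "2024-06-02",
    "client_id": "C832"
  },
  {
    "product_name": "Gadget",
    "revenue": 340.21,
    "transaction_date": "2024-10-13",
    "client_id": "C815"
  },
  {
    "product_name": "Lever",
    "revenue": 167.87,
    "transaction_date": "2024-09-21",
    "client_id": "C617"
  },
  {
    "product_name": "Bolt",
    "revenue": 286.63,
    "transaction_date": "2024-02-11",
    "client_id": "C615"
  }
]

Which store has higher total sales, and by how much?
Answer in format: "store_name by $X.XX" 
store_east by $383.92

Schema mapping: "sale_amount" (store_east) = "revenue" (store_west) = sale amount

Total for store_east: 1777.25
Total for store_west: 1393.33

Difference: |1777.25 - 1393.33| = 383.92
store_east has higher sales by $383.92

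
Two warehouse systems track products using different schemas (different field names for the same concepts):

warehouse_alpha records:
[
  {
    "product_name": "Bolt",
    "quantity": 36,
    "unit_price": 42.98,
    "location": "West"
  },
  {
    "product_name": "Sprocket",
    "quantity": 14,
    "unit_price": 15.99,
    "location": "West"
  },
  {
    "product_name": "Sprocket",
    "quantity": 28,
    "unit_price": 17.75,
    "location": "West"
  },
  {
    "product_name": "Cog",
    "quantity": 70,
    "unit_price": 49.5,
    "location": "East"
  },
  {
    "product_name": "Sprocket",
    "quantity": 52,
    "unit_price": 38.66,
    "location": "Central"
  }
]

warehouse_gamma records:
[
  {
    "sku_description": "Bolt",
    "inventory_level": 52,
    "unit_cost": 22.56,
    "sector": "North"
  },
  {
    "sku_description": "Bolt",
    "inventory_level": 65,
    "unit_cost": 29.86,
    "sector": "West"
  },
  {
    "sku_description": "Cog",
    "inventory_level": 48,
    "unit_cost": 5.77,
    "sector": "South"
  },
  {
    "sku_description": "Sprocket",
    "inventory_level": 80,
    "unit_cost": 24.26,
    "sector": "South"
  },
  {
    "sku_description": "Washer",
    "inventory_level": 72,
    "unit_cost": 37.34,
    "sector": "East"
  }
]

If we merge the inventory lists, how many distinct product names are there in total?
4

Schema mapping: "product_name" (warehouse_alpha) = "sku_description" (warehouse_gamma) = product name

Products in warehouse_alpha: ['Bolt', 'Cog', 'Sprocket']
Products in warehouse_gamma: ['Bolt', 'Cog', 'Sprocket', 'Washer']

Union (unique products): ['Bolt', 'Cog', 'Sprocket', 'Washer']
Count: 4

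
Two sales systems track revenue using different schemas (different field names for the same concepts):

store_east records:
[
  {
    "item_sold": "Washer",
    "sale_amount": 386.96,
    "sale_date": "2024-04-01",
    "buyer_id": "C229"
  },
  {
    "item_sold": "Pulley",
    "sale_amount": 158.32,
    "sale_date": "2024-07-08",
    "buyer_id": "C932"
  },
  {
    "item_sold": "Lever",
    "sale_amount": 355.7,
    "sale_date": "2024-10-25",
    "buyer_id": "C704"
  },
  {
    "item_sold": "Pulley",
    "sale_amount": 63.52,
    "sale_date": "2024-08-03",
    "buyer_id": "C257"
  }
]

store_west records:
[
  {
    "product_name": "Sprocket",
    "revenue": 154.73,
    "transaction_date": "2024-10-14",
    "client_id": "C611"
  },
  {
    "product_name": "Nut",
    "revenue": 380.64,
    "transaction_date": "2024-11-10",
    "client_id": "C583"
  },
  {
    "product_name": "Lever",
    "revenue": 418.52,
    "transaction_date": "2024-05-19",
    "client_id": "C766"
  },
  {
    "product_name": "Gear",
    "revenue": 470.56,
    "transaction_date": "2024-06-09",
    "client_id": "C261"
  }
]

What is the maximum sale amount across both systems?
470.56

Reconcile: "sale_amount" (store_east) = "revenue" (store_west) = sale amount

Maximum in store_east: 386.96
Maximum in store_west: 470.56

Overall maximum: max(386.96, 470.56) = 470.56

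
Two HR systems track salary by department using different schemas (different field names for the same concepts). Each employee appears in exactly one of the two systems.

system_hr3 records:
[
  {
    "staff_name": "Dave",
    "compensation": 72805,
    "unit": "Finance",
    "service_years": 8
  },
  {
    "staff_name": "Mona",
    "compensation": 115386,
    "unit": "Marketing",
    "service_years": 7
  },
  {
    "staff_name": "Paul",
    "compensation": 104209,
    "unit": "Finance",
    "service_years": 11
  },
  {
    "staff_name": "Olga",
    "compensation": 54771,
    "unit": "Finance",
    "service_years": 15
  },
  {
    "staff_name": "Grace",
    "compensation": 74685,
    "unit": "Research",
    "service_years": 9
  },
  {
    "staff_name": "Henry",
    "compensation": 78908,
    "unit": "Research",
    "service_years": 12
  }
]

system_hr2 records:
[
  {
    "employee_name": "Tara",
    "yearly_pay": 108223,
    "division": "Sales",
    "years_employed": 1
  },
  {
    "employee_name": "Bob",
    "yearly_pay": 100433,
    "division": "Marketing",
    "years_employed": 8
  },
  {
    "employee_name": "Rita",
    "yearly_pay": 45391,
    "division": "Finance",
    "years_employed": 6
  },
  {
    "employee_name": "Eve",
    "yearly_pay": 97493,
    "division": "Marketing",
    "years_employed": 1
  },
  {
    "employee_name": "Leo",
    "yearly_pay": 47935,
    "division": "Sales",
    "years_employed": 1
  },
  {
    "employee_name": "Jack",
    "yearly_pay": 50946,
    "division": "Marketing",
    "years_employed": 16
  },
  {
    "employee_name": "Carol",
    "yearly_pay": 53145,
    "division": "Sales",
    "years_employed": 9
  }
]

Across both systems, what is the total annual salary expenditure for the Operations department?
0

Schema mappings:
- "unit" (system_hr3) = "division" (system_hr2) = department
- "compensation" (system_hr3) = "yearly_pay" (system_hr2) = salary

Operations salaries from system_hr3: 0
Operations salaries from system_hr2: 0

Total: 0 + 0 = 0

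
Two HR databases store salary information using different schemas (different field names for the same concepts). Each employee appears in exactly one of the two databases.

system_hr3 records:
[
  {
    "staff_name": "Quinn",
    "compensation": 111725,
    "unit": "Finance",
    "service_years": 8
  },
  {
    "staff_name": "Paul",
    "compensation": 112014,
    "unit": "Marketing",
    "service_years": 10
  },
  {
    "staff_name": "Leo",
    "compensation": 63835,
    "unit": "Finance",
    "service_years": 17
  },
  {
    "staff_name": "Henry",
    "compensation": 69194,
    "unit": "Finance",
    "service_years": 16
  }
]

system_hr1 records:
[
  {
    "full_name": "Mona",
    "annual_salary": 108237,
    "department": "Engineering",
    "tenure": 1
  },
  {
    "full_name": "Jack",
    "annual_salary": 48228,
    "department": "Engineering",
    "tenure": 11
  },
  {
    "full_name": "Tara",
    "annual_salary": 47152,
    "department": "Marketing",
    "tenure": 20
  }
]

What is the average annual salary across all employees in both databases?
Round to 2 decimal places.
80055.00

Schema mapping: "compensation" (system_hr3) = "annual_salary" (system_hr1) = annual salary

All salaries: [111725, 112014, 63835, 69194, 108237, 48228, 47152]
Sum: 560385
Count: 7
Average: 560385 / 7 = 80055.00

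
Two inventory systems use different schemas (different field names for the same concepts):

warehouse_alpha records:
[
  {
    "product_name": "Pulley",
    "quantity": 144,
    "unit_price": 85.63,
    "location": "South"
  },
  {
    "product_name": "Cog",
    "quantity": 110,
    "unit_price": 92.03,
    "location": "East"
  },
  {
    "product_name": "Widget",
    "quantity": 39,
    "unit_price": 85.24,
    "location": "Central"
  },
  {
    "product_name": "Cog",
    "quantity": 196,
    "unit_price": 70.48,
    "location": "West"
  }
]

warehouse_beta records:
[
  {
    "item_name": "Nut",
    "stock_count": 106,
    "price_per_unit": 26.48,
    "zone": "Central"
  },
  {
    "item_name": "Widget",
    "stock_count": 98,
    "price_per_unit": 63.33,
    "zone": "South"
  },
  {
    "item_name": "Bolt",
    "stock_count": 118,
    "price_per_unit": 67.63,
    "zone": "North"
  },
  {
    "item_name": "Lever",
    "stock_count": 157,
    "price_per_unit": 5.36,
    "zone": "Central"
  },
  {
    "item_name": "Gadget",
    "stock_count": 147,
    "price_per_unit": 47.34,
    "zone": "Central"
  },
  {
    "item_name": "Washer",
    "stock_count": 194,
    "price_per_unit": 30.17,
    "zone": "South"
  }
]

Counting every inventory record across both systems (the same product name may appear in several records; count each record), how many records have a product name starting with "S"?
0

Schema mapping: "product_name" (warehouse_alpha) = "item_name" (warehouse_beta) = product name

Records with product name starting with "S" in warehouse_alpha: 0
Records with product name starting with "S" in warehouse_beta: 0

Total: 0 + 0 = 0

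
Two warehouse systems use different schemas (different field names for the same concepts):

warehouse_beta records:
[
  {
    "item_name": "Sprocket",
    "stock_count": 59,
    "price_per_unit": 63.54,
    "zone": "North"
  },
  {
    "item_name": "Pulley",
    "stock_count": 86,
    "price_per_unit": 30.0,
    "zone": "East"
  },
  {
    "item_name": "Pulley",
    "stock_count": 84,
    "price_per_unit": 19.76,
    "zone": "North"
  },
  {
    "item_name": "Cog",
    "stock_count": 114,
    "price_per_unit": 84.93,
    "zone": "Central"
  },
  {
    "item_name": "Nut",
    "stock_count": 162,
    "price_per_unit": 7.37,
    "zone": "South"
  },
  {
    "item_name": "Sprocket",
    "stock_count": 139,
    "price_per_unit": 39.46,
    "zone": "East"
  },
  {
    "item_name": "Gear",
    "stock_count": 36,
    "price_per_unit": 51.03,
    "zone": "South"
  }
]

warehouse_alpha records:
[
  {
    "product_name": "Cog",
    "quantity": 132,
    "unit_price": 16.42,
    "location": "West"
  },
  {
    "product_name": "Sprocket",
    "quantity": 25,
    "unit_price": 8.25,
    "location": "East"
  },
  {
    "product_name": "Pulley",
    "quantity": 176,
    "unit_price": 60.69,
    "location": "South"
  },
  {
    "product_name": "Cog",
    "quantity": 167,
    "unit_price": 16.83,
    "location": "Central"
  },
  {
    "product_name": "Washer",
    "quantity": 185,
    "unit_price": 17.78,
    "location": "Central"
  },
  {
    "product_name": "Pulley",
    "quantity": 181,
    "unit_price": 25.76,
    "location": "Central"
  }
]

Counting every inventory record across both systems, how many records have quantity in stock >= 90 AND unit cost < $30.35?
5

Schema mappings:
- "stock_count" (warehouse_beta) = "quantity" (warehouse_alpha) = quantity
- "price_per_unit" (warehouse_beta) = "unit_price" (warehouse_alpha) = unit cost

Records meeting both conditions in warehouse_beta: 1
Records meeting both conditions in warehouse_alpha: 4

Total: 1 + 4 = 5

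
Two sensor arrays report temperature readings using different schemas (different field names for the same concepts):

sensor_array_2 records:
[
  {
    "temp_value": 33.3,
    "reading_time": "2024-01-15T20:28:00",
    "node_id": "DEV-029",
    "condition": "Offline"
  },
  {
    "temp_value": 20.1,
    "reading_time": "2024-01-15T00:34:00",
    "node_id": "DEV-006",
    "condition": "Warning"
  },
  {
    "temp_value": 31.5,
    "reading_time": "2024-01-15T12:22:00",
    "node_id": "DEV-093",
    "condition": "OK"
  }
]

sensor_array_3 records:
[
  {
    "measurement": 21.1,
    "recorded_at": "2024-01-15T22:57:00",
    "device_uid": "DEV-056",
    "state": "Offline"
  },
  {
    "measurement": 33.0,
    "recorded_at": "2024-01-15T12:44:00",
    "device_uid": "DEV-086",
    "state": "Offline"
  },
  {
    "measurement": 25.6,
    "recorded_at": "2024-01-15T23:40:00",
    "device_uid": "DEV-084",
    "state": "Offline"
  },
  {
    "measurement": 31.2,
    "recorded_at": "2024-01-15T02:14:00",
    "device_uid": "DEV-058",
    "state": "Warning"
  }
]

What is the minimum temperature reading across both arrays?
20.1

Schema mapping: "temp_value" (sensor_array_2) = "measurement" (sensor_array_3) = temperature reading

Minimum in sensor_array_2: 20.1
Minimum in sensor_array_3: 21.1

Overall minimum: min(20.1, 21.1) = 20.1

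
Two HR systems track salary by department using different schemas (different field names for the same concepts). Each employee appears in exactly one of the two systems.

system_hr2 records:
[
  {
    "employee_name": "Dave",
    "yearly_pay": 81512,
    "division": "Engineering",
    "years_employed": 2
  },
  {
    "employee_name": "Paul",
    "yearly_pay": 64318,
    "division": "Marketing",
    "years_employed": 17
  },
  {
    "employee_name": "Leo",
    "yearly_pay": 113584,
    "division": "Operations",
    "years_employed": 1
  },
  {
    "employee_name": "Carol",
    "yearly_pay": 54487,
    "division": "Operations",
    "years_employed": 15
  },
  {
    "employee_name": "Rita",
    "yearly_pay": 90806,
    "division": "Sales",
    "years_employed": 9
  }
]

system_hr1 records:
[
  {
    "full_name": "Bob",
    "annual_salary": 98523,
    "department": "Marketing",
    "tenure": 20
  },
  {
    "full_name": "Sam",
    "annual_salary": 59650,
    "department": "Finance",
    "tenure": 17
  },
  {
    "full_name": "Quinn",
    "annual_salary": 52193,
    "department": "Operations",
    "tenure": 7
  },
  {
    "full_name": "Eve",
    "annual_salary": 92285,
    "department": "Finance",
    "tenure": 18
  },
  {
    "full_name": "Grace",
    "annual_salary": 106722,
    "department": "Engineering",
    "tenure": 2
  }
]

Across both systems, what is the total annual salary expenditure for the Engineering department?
188234

Schema mappings:
- "division" (system_hr2) = "department" (system_hr1) = department
- "yearly_pay" (system_hr2) = "annual_salary" (system_hr1) = salary

Engineering salaries from system_hr2: 81512
Engineering salaries from system_hr1: 106722

Total: 81512 + 106722 = 188234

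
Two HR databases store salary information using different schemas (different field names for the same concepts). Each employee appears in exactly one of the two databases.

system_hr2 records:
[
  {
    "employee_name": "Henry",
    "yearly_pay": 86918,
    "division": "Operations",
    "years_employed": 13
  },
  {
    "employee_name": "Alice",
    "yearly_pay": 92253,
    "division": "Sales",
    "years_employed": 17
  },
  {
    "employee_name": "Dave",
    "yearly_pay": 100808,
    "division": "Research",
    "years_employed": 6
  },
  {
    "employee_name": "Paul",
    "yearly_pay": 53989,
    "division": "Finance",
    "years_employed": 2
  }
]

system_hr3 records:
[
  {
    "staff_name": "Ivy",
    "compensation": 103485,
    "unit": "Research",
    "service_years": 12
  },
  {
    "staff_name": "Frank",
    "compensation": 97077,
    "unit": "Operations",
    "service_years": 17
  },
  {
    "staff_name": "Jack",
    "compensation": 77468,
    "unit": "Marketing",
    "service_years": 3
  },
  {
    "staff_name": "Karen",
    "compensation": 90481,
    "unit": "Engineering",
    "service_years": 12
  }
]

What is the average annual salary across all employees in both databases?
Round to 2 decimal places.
87809.88

Schema mapping: "yearly_pay" (system_hr2) = "compensation" (system_hr3) = annual salary

All salaries: [86918, 92253, 100808, 53989, 103485, 97077, 77468, 90481]
Sum: 702479
Count: 8
Average: 702479 / 8 = 87809.88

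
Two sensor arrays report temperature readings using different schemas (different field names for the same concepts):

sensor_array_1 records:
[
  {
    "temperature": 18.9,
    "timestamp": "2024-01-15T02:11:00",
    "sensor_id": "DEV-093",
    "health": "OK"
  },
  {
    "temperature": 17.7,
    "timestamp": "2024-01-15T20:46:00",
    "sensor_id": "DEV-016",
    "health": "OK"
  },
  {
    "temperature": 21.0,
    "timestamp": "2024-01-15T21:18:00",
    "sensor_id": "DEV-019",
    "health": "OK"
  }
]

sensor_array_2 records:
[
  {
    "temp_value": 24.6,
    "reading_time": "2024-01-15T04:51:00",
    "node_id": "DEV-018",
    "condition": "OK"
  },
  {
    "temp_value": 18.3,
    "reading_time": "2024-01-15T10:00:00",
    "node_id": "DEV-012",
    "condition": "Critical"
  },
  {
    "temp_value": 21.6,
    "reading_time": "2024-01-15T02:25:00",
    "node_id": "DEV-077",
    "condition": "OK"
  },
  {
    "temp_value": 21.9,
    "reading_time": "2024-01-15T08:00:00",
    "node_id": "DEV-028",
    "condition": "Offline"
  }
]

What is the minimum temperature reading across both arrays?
17.7

Schema mapping: "temperature" (sensor_array_1) = "temp_value" (sensor_array_2) = temperature reading

Minimum in sensor_array_1: 17.7
Minimum in sensor_array_2: 18.3

Overall minimum: min(17.7, 18.3) = 17.7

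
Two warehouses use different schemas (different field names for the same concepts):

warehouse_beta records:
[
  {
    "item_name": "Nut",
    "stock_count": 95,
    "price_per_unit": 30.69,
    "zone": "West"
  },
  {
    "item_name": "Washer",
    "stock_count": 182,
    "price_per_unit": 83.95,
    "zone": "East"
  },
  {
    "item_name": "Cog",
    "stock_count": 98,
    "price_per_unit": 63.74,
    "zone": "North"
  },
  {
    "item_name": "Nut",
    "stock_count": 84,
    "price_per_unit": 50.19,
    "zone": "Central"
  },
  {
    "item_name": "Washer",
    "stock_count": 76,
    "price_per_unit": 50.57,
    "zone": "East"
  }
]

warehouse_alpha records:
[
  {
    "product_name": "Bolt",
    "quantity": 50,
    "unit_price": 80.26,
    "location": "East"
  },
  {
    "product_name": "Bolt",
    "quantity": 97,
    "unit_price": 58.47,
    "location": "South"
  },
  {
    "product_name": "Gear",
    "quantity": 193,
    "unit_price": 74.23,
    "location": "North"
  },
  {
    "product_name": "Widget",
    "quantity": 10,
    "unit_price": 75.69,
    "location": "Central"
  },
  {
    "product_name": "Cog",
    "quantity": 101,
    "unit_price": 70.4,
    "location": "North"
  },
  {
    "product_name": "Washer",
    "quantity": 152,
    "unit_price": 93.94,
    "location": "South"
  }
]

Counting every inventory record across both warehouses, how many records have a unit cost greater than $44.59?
10

Schema mapping: "price_per_unit" (warehouse_beta) = "unit_price" (warehouse_alpha) = unit cost

Records > $44.59 in warehouse_beta: 4
Records > $44.59 in warehouse_alpha: 6

Total count: 4 + 6 = 10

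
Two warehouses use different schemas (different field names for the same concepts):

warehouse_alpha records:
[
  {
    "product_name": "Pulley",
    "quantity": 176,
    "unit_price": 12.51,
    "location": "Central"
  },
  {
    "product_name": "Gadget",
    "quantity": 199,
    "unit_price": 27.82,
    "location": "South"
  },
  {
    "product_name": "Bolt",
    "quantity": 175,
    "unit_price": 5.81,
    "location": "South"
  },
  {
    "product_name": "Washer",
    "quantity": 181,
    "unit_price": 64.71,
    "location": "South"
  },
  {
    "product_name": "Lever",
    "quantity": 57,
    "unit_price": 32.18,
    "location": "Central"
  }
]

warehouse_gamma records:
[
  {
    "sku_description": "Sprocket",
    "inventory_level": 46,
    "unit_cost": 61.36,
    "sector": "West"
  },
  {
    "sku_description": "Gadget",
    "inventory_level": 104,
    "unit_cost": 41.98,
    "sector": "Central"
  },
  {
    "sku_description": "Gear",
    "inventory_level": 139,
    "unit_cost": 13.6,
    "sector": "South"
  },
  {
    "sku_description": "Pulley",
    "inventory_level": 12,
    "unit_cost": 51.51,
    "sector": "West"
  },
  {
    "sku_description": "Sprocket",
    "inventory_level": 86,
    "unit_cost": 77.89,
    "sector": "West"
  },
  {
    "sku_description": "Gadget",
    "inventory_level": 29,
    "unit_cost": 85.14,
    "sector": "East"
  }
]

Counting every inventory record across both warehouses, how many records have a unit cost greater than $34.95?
6

Schema mapping: "unit_price" (warehouse_alpha) = "unit_cost" (warehouse_gamma) = unit cost

Records > $34.95 in warehouse_alpha: 1
Records > $34.95 in warehouse_gamma: 5

Total count: 1 + 5 = 6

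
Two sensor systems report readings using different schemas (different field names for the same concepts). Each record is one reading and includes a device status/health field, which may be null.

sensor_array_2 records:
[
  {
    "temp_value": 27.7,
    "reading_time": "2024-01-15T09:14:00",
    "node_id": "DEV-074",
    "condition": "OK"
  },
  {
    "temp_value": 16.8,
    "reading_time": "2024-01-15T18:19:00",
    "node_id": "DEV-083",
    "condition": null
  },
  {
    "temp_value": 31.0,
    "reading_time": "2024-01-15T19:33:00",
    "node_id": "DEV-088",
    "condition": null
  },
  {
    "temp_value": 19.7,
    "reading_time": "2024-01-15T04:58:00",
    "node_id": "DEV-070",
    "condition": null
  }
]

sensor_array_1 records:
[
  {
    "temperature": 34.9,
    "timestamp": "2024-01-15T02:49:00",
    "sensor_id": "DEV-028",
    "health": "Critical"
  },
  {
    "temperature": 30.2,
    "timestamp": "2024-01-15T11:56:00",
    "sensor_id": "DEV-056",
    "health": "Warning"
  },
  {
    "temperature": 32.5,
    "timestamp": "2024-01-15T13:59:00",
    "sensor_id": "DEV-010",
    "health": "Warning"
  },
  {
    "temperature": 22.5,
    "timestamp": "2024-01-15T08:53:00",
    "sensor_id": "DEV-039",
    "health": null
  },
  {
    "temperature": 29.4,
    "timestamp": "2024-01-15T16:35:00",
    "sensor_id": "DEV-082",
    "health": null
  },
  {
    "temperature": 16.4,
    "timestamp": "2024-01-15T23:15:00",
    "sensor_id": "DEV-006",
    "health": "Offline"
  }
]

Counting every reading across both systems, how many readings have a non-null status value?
5

Schema mapping: "condition" (sensor_array_2) = "health" (sensor_array_1) = status

Non-null in sensor_array_2: 1
Non-null in sensor_array_1: 4

Total non-null: 1 + 4 = 5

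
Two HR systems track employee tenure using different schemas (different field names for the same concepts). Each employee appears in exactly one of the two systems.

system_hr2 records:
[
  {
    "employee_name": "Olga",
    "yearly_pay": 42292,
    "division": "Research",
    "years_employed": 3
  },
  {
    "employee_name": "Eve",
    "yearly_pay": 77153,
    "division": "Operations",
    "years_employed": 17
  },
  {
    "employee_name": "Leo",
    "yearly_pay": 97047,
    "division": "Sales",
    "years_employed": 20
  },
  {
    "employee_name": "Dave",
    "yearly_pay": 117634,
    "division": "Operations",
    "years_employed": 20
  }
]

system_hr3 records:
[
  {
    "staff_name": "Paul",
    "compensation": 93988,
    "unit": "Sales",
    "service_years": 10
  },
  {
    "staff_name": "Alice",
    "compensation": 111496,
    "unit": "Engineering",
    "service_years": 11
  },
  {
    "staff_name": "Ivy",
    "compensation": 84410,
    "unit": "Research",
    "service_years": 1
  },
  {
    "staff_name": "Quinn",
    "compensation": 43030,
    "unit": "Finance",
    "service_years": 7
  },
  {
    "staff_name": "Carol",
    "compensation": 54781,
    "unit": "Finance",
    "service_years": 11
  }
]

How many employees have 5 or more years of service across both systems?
7

Reconcile schemas: "years_employed" (system_hr2) = "service_years" (system_hr3) = years of service

From system_hr2: 3 employees with >= 5 years
From system_hr3: 4 employees with >= 5 years

Total: 3 + 4 = 7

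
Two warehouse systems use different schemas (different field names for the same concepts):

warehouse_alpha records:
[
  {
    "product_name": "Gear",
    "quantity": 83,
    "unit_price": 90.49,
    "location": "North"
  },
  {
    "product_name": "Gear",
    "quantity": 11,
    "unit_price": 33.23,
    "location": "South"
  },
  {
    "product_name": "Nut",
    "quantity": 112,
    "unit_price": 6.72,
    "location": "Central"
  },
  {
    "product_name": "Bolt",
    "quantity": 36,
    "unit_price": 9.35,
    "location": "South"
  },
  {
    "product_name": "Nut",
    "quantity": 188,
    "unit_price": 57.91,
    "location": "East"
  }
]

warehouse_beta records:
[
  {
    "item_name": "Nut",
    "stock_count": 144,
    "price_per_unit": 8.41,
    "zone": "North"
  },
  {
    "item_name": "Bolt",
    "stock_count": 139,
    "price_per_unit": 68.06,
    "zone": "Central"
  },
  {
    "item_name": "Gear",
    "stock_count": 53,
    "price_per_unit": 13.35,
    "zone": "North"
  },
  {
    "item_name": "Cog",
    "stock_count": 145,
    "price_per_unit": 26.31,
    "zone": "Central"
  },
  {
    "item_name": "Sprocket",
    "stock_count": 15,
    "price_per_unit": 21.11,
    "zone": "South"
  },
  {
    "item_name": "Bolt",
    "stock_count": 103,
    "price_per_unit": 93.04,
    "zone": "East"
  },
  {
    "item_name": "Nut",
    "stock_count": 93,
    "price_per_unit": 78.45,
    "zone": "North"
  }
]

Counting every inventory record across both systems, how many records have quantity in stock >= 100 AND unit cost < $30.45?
3

Schema mappings:
- "quantity" (warehouse_alpha) = "stock_count" (warehouse_beta) = quantity
- "unit_price" (warehouse_alpha) = "price_per_unit" (warehouse_beta) = unit cost

Records meeting both conditions in warehouse_alpha: 1
Records meeting both conditions in warehouse_beta: 2

Total: 1 + 2 = 3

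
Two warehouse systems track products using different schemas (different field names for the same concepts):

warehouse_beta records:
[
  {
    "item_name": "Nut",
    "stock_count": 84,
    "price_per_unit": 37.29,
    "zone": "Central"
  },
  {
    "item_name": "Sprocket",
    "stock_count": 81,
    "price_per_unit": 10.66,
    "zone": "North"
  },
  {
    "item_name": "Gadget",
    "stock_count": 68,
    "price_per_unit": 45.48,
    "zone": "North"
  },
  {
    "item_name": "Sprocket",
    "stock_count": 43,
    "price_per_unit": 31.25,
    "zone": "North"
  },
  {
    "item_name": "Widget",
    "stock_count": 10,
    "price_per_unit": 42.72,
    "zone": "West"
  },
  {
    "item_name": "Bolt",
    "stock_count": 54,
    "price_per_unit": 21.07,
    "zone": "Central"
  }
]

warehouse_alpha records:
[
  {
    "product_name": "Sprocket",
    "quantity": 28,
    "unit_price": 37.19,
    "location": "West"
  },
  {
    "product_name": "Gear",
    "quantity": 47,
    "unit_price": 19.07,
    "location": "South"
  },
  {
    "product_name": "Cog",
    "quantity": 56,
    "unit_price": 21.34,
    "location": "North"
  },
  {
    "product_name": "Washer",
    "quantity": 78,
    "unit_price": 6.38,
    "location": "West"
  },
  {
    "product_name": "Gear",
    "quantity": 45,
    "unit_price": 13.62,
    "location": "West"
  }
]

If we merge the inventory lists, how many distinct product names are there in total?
8

Schema mapping: "item_name" (warehouse_beta) = "product_name" (warehouse_alpha) = product name

Products in warehouse_beta: ['Bolt', 'Gadget', 'Nut', 'Sprocket', 'Widget']
Products in warehouse_alpha: ['Cog', 'Gear', 'Sprocket', 'Washer']

Union (unique products): ['Bolt', 'Cog', 'Gadget', 'Gear', 'Nut', 'Sprocket', 'Washer', 'Widget']
Count: 8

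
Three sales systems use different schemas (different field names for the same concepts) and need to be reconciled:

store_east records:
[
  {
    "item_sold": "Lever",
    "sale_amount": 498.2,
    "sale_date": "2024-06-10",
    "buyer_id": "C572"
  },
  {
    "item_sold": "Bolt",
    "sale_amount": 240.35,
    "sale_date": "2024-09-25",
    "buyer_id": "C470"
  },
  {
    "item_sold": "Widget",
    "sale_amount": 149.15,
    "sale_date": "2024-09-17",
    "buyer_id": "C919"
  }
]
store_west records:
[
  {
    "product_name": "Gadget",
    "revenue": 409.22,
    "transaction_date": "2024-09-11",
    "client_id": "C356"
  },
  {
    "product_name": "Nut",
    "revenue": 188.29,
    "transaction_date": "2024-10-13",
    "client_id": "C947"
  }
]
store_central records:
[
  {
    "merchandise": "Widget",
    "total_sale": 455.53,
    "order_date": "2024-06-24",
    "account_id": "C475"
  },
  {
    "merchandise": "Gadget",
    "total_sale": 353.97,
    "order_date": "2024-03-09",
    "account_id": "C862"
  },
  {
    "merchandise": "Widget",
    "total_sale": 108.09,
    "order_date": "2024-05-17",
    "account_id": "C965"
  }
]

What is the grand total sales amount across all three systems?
2402.8

Schema reconciliation - all amount fields map to sale amount:

store_east (sale_amount): 887.7
store_west (revenue): 597.51
store_central (total_sale): 917.59

Grand total: 2402.8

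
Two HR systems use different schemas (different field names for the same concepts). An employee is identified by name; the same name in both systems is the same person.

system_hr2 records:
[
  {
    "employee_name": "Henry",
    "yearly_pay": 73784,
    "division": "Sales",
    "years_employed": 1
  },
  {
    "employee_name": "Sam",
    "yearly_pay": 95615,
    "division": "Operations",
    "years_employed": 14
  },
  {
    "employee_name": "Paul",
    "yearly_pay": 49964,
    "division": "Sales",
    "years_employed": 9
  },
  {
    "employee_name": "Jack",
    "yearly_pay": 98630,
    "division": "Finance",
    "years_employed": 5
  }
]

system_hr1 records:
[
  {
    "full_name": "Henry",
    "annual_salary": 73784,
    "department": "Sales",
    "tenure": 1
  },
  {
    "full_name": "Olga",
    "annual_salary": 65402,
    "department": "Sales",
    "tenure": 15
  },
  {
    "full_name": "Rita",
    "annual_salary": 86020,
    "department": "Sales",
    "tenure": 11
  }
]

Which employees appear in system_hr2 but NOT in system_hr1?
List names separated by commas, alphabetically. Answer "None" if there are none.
Jack, Paul, Sam

Schema mapping: "employee_name" (system_hr2) = "full_name" (system_hr1) = employee name

Names in system_hr2: ['Henry', 'Jack', 'Paul', 'Sam']
Names in system_hr1: ['Henry', 'Olga', 'Rita']

In system_hr2 but not system_hr1: ['Jack', 'Paul', 'Sam']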